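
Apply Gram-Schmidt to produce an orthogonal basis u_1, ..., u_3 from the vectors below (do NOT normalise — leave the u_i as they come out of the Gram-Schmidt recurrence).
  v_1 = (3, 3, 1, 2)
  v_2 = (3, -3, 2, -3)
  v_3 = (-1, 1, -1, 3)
Orthogonal basis:
  u_1 = (3, 3, 1, 2)
  u_2 = (81/23, -57/23, 50/23, -61/23)
  u_3 = (155/697, -677/697, -42/697, 804/697)

Apply the Gram-Schmidt recurrence
  u_1 = v_1
  u_i = v_i − Σ_{j<i} ((v_i · u_j) / (u_j · u_j)) · u_j.

Step by step this gives:
  u_1 = (3, 3, 1, 2)
  u_2 = (81/23, -57/23, 50/23, -61/23)
  u_3 = (155/697, -677/697, -42/697, 804/697)

Orthogonality check:
  u_2 · u_1 = 0 (should be 0)
  u_3 · u_1 = 0 (should be 0)
  u_3 · u_2 = 0 (should be 0)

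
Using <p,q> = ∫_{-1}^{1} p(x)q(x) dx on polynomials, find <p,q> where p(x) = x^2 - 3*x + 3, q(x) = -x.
<p,q> = 2

Expand the product: p(x)·q(x) = -x^3 + 3*x^2 - 3*x.
∫_{-1}^{1} of each monomial x^k gives [2/(k+1) if k even, 0 if k odd]. Integrating term-by-term (or equivalently evaluating the antiderivative F(x) = -x^4/4 + x^3 - 3*x^2/2 at the endpoints):
  F(1) − F(−1) = -3/4 − (-11/4) = 2.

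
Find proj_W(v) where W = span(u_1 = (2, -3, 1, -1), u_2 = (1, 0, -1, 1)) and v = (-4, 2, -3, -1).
proj_W(v) = (-14/5, 16/5, -2/5, 2/5)

Set up U = [u_1 | ... | u_2] ∈ R^(4×2). The projector onto W = col(U) is P = U (U^T U)^(-1) U^T.
Compute U^T U =
  [15, 0]
  [0, 3],
and U^T v = (-16, -2).
Solve U^T U · c = U^T v for the coefficients: c = (-16/15, -2/3). The projection is proj_W(v) = U c.
Check: (v - proj_W(v)) · u_1 = 0  (should be 0).
Check: (v - proj_W(v)) · u_2 = 0  (should be 0).
Result: proj_W(v) = (-14/5, 16/5, -2/5, 2/5).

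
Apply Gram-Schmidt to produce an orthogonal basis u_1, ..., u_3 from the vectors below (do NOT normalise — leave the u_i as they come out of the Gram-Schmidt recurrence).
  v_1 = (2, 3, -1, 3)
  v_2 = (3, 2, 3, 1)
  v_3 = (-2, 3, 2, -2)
Orthogonal basis:
  u_1 = (2, 3, -1, 3)
  u_2 = (45/23, 10/23, 81/23, -13/23)
  u_3 = (-184/77, 250/77, 269/385, -547/385)

Apply the Gram-Schmidt recurrence
  u_1 = v_1
  u_i = v_i − Σ_{j<i} ((v_i · u_j) / (u_j · u_j)) · u_j.

Step by step this gives:
  u_1 = (2, 3, -1, 3)
  u_2 = (45/23, 10/23, 81/23, -13/23)
  u_3 = (-184/77, 250/77, 269/385, -547/385)

Orthogonality check:
  u_2 · u_1 = 0 (should be 0)
  u_3 · u_1 = 0 (should be 0)
  u_3 · u_2 = 0 (should be 0)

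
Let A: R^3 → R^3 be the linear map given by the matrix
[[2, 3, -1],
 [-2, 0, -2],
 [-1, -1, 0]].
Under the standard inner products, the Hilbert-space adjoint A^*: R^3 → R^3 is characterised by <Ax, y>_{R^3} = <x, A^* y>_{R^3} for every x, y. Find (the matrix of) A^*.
A^* = A^T =
[[2, -2, -1],
 [3, 0, -1],
 [-1, -2, 0]]

For real matrices with standard dot products, the defining identity <Ax, y> = <x, A^* y> gives (Ax)^T y = x^T (A^*) y, i.e. x^T A^T y = x^T (A^*) y. Since this holds for all x, y, we must have A^* = A^T. Therefore
A^* =
[[2, -2, -1],
 [3, 0, -1],
 [-1, -2, 0]].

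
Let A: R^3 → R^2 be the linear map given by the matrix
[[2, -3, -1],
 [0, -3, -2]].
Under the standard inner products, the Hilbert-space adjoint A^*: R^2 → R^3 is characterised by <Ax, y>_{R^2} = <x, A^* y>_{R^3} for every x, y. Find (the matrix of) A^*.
A^* = A^T =
[[2, 0],
 [-3, -3],
 [-1, -2]]

For real matrices with standard dot products, the defining identity <Ax, y> = <x, A^* y> gives (Ax)^T y = x^T (A^*) y, i.e. x^T A^T y = x^T (A^*) y. Since this holds for all x, y, we must have A^* = A^T. Therefore
A^* =
[[2, 0],
 [-3, -3],
 [-1, -2]].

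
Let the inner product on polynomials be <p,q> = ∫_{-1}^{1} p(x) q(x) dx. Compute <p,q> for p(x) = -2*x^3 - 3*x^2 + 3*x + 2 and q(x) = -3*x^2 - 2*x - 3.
<p,q> = -44/5

Expand the product: p(x)·q(x) = 6*x^5 + 13*x^4 + 3*x^3 - 3*x^2 - 13*x - 6.
∫_{-1}^{1} of each monomial x^k gives [2/(k+1) if k even, 0 if k odd]. Integrating term-by-term (or equivalently evaluating the antiderivative F(x) = x^6 + 13*x^5/5 + 3*x^4/4 - x^3 - 13*x^2/2 - 6*x at the endpoints):
  F(1) − F(−1) = -183/20 − (-7/20) = -44/5.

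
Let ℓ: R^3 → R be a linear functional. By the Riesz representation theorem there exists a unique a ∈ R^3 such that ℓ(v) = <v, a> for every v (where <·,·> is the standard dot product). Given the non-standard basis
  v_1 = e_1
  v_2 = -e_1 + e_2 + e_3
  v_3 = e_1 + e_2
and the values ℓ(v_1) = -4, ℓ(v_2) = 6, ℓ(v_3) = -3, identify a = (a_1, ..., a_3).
a = (-4, 1, 1)

Write a = (a_1, ..., a_3) in the standard basis. For each basis vector v_i, ℓ(v_i) = <v_i, a> is a linear equation in the a_j's. Collect the n equations into a matrix system V a = ℓ, where row i of V is v_i (expressed in the standard basis). Since V is invertible (lower-triangular with 1s on the diagonal, up to permutation), solve by back-substitution:
  V =
[[1, 0, 0],
 [-1, 1, 1],
 [1, 1, 0]]
  V a = (-4, 6, -3)
Solving gives a = (-4, 1, 1).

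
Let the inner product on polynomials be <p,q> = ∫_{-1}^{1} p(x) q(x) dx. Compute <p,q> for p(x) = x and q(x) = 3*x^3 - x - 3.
<p,q> = 8/15

Expand the product: p(x)·q(x) = 3*x^4 - x^2 - 3*x.
∫_{-1}^{1} of each monomial x^k gives [2/(k+1) if k even, 0 if k odd]. Integrating term-by-term (or equivalently evaluating the antiderivative F(x) = 3*x^5/5 - x^3/3 - 3*x^2/2 at the endpoints):
  F(1) − F(−1) = -37/30 − (-53/30) = 8/15.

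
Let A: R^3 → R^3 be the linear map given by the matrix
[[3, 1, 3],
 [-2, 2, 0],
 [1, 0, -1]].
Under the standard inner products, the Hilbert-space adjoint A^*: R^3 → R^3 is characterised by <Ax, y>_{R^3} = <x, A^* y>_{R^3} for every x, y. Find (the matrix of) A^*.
A^* = A^T =
[[3, -2, 1],
 [1, 2, 0],
 [3, 0, -1]]

For real matrices with standard dot products, the defining identity <Ax, y> = <x, A^* y> gives (Ax)^T y = x^T (A^*) y, i.e. x^T A^T y = x^T (A^*) y. Since this holds for all x, y, we must have A^* = A^T. Therefore
A^* =
[[3, -2, 1],
 [1, 2, 0],
 [3, 0, -1]].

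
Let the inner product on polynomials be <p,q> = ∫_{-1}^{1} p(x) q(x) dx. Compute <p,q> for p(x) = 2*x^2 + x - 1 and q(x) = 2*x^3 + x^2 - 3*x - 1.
<p,q> = -2/5

Expand the product: p(x)·q(x) = 4*x^5 + 4*x^4 - 7*x^3 - 6*x^2 + 2*x + 1.
∫_{-1}^{1} of each monomial x^k gives [2/(k+1) if k even, 0 if k odd]. Integrating term-by-term (or equivalently evaluating the antiderivative F(x) = 2*x^6/3 + 4*x^5/5 - 7*x^4/4 - 2*x^3 + x^2 + x at the endpoints):
  F(1) − F(−1) = -17/60 − (7/60) = -2/5.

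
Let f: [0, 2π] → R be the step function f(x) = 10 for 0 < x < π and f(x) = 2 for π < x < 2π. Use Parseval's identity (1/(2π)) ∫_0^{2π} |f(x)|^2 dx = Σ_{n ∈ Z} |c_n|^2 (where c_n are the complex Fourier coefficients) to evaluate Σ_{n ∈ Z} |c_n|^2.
Σ |c_n|^2 = 52

Parseval equates the L^2 energy of f (normalised by 1/(2π)) with the ℓ^2 sum of its Fourier coefficients: (1/(2π)) ∫_0^{2π} |f|^2 = Σ |c_n|^2.
Compute the left side: (1/(2π)) [∫_0^π 10^2 dx + ∫_π^{2π} 2^2 dx] = (1/(2π)) · (100π + 4π) = (100 + 4)/2 = 52.
So Σ_{n ∈ Z} |c_n|^2 = 52.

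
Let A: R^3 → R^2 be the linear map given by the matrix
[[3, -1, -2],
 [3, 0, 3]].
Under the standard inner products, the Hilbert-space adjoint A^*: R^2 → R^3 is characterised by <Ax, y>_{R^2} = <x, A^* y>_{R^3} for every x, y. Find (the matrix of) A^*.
A^* = A^T =
[[3, 3],
 [-1, 0],
 [-2, 3]]

For real matrices with standard dot products, the defining identity <Ax, y> = <x, A^* y> gives (Ax)^T y = x^T (A^*) y, i.e. x^T A^T y = x^T (A^*) y. Since this holds for all x, y, we must have A^* = A^T. Therefore
A^* =
[[3, 3],
 [-1, 0],
 [-2, 3]].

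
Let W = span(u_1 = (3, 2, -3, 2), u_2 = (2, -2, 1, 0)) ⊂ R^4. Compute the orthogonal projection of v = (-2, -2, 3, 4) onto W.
proj_W(v) = (-154/233, -326/233, 355/233, -192/233)

Set up U = [u_1 | ... | u_2] ∈ R^(4×2). The projector onto W = col(U) is P = U (U^T U)^(-1) U^T.
Compute U^T U =
  [26, -1]
  [-1, 9],
and U^T v = (-11, 3).
Solve U^T U · c = U^T v for the coefficients: c = (-96/233, 67/233). The projection is proj_W(v) = U c.
Check: (v - proj_W(v)) · u_1 = 0  (should be 0).
Check: (v - proj_W(v)) · u_2 = 0  (should be 0).
Result: proj_W(v) = (-154/233, -326/233, 355/233, -192/233).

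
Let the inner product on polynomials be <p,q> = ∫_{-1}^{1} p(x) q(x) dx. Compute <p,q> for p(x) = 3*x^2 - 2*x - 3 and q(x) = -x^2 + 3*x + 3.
<p,q> = -76/5

Expand the product: p(x)·q(x) = -3*x^4 + 11*x^3 + 6*x^2 - 15*x - 9.
∫_{-1}^{1} of each monomial x^k gives [2/(k+1) if k even, 0 if k odd]. Integrating term-by-term (or equivalently evaluating the antiderivative F(x) = -3*x^5/5 + 11*x^4/4 + 2*x^3 - 15*x^2/2 - 9*x at the endpoints):
  F(1) − F(−1) = -247/20 − (57/20) = -76/5.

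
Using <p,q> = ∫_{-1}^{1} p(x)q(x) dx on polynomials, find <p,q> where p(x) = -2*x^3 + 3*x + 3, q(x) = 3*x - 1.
<p,q> = -12/5

Expand the product: p(x)·q(x) = -6*x^4 + 2*x^3 + 9*x^2 + 6*x - 3.
∫_{-1}^{1} of each monomial x^k gives [2/(k+1) if k even, 0 if k odd]. Integrating term-by-term (or equivalently evaluating the antiderivative F(x) = -6*x^5/5 + x^4/2 + 3*x^3 + 3*x^2 - 3*x at the endpoints):
  F(1) − F(−1) = 23/10 − (47/10) = -12/5.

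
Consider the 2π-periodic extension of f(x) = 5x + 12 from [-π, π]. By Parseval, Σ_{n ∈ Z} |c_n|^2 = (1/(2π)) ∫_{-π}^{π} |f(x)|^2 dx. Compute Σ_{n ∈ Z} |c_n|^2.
Σ |c_n|^2 = 25π^2/3 + 144

Expand and integrate term by term over [-π, π]:
  ∫ (5x)^2 dx = 25·(2π^3/3); ∫ 2·5·(12)·x dx = 0 (odd integrand); ∫ 12^2 dx = 144·2π.
So (1/(2π)) ∫_{-π}^{π} (5x + 12)^2 dx = 25π^2/3 + 144 = 25π^2/3 + 144.
Parseval ⇒ Σ |c_n|^2 = 25π^2/3 + 144.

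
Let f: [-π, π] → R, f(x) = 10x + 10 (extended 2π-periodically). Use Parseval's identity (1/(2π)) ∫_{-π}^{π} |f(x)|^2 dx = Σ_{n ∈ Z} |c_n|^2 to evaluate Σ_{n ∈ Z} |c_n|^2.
Σ |c_n|^2 = 100π^2/3 + 100

Expand and integrate term by term over [-π, π]:
  ∫ (10x)^2 dx = 100·(2π^3/3); ∫ 2·10·(10)·x dx = 0 (odd integrand); ∫ 10^2 dx = 100·2π.
So (1/(2π)) ∫_{-π}^{π} (10x + 10)^2 dx = 100π^2/3 + 100 = 100π^2/3 + 100.
Parseval ⇒ Σ |c_n|^2 = 100π^2/3 + 100.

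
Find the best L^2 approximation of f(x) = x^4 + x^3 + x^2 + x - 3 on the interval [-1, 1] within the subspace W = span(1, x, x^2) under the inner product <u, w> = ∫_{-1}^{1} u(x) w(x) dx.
g(x) = 13*x^2/7 + 8*x/5 - 108/35

The best approximation g ∈ W is the orthogonal projection of f onto W. Writing g = a_0 + a_1 x + a_2 x^2, the coefficients solve the normal equations G · a = b where
  G_{ij} = <φ_i, φ_j> and b_i = <f, φ_i>, with φ_0 = 1, φ_1 = x, φ_2 = x^2.
G =
  [2, 0, 2/3]
  [0, 2/3, 0]
  [2/3, 0, 2/5],
b = (-74/15, 16/15, -46/35).
Solving gives a_0 = -108/35, a_1 = 8/5, a_2 = 13/7, so
  g(x) = 13*x^2/7 + 8*x/5 - 108/35.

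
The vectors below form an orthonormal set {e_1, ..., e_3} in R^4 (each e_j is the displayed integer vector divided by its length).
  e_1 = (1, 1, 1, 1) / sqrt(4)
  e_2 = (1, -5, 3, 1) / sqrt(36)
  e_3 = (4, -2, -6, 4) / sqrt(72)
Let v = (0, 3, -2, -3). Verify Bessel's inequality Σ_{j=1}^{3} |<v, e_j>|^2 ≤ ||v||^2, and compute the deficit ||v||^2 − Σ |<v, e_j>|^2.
Σ |<v, e_j>|^2 = 35/2; ||v||^2 = 22; deficit = 9/2

Write each e_j = u_j / sqrt(<u_j, u_j>) where u_j is the displayed integer vector. Then <v, e_j> = <v, u_j> / sqrt(<u_j, u_j>), so |<v, e_j>|^2 = <v, u_j>^2 / <u_j, u_j>.
Coefficients: <v, e_1> = -2/sqrt(4), <v, e_2> = -24/sqrt(36), <v, e_3> = -6/sqrt(72).
Square and sum: Σ |<v, e_j>|^2 = 35/2.
Compute ||v||^2 = v·v = 22.
Deficit = 22 − 35/2 = 9/2 ≥ 0, confirming Bessel's inequality. (The deficit equals ||v − Σ <v,e_j> e_j||^2, the squared distance from v to span{e_j}.)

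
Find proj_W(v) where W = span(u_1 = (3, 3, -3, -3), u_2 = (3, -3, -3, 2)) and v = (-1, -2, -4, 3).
proj_W(v) = (175/123, -341/123, -175/123, 85/41)

Set up U = [u_1 | ... | u_2] ∈ R^(4×2). The projector onto W = col(U) is P = U (U^T U)^(-1) U^T.
Compute U^T U =
  [36, 3]
  [3, 31],
and U^T v = (-6, 21).
Solve U^T U · c = U^T v for the coefficients: c = (-83/369, 86/123). The projection is proj_W(v) = U c.
Check: (v - proj_W(v)) · u_1 = 0  (should be 0).
Check: (v - proj_W(v)) · u_2 = 0  (should be 0).
Result: proj_W(v) = (175/123, -341/123, -175/123, 85/41).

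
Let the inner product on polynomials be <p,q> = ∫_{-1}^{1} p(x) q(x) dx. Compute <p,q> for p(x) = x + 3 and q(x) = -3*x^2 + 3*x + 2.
<p,q> = 8

Expand the product: p(x)·q(x) = -3*x^3 - 6*x^2 + 11*x + 6.
∫_{-1}^{1} of each monomial x^k gives [2/(k+1) if k even, 0 if k odd]. Integrating term-by-term (or equivalently evaluating the antiderivative F(x) = -3*x^4/4 - 2*x^3 + 11*x^2/2 + 6*x at the endpoints):
  F(1) − F(−1) = 35/4 − (3/4) = 8.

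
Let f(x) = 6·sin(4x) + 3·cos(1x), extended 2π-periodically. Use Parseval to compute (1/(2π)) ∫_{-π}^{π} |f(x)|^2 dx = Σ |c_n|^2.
Σ |c_n|^2 = 45/2

Expand |f|^2 and use orthogonality of {sin(nx), cos(mx)} on [-π, π]:
  ∫_{-π}^{π} sin(nx)^2 dx = π, ∫ cos(mx)^2 dx = π, and cross terms integrate to 0.
So ∫_{-π}^{π} f(x)^2 dx = 6^2 · π + 3^2 · π = (36 + 9)π.
Divide by 2π: (36 + 9)/2 = 45/2.
By Parseval, this equals Σ |c_n|^2.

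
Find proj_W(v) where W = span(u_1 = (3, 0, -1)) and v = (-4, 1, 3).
proj_W(v) = (-9/2, 0, 3/2)

Set up U = [u_1 | ... | u_1] ∈ R^(3×1). The projector onto W = col(U) is P = U (U^T U)^(-1) U^T.
Compute U^T U =
  [10],
and U^T v = (-15).
Solve U^T U · c = U^T v for the coefficients: c = (-3/2). The projection is proj_W(v) = U c.
Check: (v - proj_W(v)) · u_1 = 0  (should be 0).
Result: proj_W(v) = (-9/2, 0, 3/2).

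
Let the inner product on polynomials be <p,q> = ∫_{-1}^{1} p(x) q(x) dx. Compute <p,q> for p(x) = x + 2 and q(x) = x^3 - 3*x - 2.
<p,q> = -48/5

Expand the product: p(x)·q(x) = x^4 + 2*x^3 - 3*x^2 - 8*x - 4.
∫_{-1}^{1} of each monomial x^k gives [2/(k+1) if k even, 0 if k odd]. Integrating term-by-term (or equivalently evaluating the antiderivative F(x) = x^5/5 + x^4/2 - x^3 - 4*x^2 - 4*x at the endpoints):
  F(1) − F(−1) = -83/10 − (13/10) = -48/5.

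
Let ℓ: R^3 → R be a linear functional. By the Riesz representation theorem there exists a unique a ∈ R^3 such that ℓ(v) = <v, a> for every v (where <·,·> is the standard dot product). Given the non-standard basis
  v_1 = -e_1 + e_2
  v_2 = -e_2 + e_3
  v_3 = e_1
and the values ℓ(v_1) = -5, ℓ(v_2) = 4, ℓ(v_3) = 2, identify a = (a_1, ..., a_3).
a = (2, -3, 1)

Write a = (a_1, ..., a_3) in the standard basis. For each basis vector v_i, ℓ(v_i) = <v_i, a> is a linear equation in the a_j's. Collect the n equations into a matrix system V a = ℓ, where row i of V is v_i (expressed in the standard basis). Since V is invertible (lower-triangular with 1s on the diagonal, up to permutation), solve by back-substitution:
  V =
[[-1, 1, 0],
 [0, -1, 1],
 [1, 0, 0]]
  V a = (-5, 4, 2)
Solving gives a = (2, -3, 1).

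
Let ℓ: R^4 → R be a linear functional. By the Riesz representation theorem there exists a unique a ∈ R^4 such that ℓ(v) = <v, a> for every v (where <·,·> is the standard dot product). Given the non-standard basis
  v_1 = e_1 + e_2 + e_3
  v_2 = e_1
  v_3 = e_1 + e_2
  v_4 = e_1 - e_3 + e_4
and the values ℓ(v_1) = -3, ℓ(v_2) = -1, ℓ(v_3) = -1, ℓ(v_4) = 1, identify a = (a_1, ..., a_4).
a = (-1, 0, -2, 0)

Write a = (a_1, ..., a_4) in the standard basis. For each basis vector v_i, ℓ(v_i) = <v_i, a> is a linear equation in the a_j's. Collect the n equations into a matrix system V a = ℓ, where row i of V is v_i (expressed in the standard basis). Since V is invertible (lower-triangular with 1s on the diagonal, up to permutation), solve by back-substitution:
  V =
[[1, 1, 1, 0],
 [1, 0, 0, 0],
 [1, 1, 0, 0],
 [1, 0, -1, 1]]
  V a = (-3, -1, -1, 1)
Solving gives a = (-1, 0, -2, 0).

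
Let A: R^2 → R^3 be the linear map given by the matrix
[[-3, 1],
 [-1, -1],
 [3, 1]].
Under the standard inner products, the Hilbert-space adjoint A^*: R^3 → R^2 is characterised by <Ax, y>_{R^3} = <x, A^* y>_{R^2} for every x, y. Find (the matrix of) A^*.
A^* = A^T =
[[-3, -1, 3],
 [1, -1, 1]]

For real matrices with standard dot products, the defining identity <Ax, y> = <x, A^* y> gives (Ax)^T y = x^T (A^*) y, i.e. x^T A^T y = x^T (A^*) y. Since this holds for all x, y, we must have A^* = A^T. Therefore
A^* =
[[-3, -1, 3],
 [1, -1, 1]].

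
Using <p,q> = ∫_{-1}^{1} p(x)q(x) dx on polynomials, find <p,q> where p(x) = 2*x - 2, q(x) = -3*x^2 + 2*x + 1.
<p,q> = 8/3

Expand the product: p(x)·q(x) = -6*x^3 + 10*x^2 - 2*x - 2.
∫_{-1}^{1} of each monomial x^k gives [2/(k+1) if k even, 0 if k odd]. Integrating term-by-term (or equivalently evaluating the antiderivative F(x) = -3*x^4/2 + 10*x^3/3 - x^2 - 2*x at the endpoints):
  F(1) − F(−1) = -7/6 − (-23/6) = 8/3.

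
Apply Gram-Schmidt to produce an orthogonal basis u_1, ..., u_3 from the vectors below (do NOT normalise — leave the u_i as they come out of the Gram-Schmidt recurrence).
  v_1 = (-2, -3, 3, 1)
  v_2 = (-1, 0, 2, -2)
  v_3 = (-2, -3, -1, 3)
Orthogonal basis:
  u_1 = (-2, -3, 3, 1)
  u_2 = (-11/23, 18/23, 28/23, -52/23)
  u_3 = (-28/19, -6/19, -22/19, -8/19)

Apply the Gram-Schmidt recurrence
  u_1 = v_1
  u_i = v_i − Σ_{j<i} ((v_i · u_j) / (u_j · u_j)) · u_j.

Step by step this gives:
  u_1 = (-2, -3, 3, 1)
  u_2 = (-11/23, 18/23, 28/23, -52/23)
  u_3 = (-28/19, -6/19, -22/19, -8/19)

Orthogonality check:
  u_2 · u_1 = 0 (should be 0)
  u_3 · u_1 = 0 (should be 0)
  u_3 · u_2 = 0 (should be 0)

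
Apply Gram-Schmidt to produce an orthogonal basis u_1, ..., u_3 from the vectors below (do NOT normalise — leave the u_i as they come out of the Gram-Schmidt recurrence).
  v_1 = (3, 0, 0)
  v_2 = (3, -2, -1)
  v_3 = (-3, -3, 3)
Orthogonal basis:
  u_1 = (3, 0, 0)
  u_2 = (0, -2, -1)
  u_3 = (0, -9/5, 18/5)

Apply the Gram-Schmidt recurrence
  u_1 = v_1
  u_i = v_i − Σ_{j<i} ((v_i · u_j) / (u_j · u_j)) · u_j.

Step by step this gives:
  u_1 = (3, 0, 0)
  u_2 = (0, -2, -1)
  u_3 = (0, -9/5, 18/5)

Orthogonality check:
  u_2 · u_1 = 0 (should be 0)
  u_3 · u_1 = 0 (should be 0)
  u_3 · u_2 = 0 (should be 0)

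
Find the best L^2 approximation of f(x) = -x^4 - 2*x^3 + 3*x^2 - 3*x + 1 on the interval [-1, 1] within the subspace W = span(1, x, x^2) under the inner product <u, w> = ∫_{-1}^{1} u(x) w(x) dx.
g(x) = 15*x^2/7 - 21*x/5 + 38/35

The best approximation g ∈ W is the orthogonal projection of f onto W. Writing g = a_0 + a_1 x + a_2 x^2, the coefficients solve the normal equations G · a = b where
  G_{ij} = <φ_i, φ_j> and b_i = <f, φ_i>, with φ_0 = 1, φ_1 = x, φ_2 = x^2.
G =
  [2, 0, 2/3]
  [0, 2/3, 0]
  [2/3, 0, 2/5],
b = (18/5, -14/5, 166/105).
Solving gives a_0 = 38/35, a_1 = -21/5, a_2 = 15/7, so
  g(x) = 15*x^2/7 - 21*x/5 + 38/35.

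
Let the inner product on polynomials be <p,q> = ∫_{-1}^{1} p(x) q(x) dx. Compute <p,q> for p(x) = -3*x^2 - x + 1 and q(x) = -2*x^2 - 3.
<p,q> = 16/15

Expand the product: p(x)·q(x) = 6*x^4 + 2*x^3 + 7*x^2 + 3*x - 3.
∫_{-1}^{1} of each monomial x^k gives [2/(k+1) if k even, 0 if k odd]. Integrating term-by-term (or equivalently evaluating the antiderivative F(x) = 6*x^5/5 + x^4/2 + 7*x^3/3 + 3*x^2/2 - 3*x at the endpoints):
  F(1) − F(−1) = 38/15 − (22/15) = 16/15.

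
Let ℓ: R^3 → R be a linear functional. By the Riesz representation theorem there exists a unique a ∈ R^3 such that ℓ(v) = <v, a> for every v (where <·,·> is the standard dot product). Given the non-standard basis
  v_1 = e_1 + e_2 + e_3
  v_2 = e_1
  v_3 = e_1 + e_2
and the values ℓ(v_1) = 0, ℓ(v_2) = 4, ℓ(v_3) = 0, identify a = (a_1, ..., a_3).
a = (4, -4, 0)

Write a = (a_1, ..., a_3) in the standard basis. For each basis vector v_i, ℓ(v_i) = <v_i, a> is a linear equation in the a_j's. Collect the n equations into a matrix system V a = ℓ, where row i of V is v_i (expressed in the standard basis). Since V is invertible (lower-triangular with 1s on the diagonal, up to permutation), solve by back-substitution:
  V =
[[1, 1, 1],
 [1, 0, 0],
 [1, 1, 0]]
  V a = (0, 4, 0)
Solving gives a = (4, -4, 0).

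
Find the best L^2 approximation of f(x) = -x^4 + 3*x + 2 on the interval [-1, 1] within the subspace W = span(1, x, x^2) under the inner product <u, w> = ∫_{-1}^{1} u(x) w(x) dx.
g(x) = -6*x^2/7 + 3*x + 73/35

The best approximation g ∈ W is the orthogonal projection of f onto W. Writing g = a_0 + a_1 x + a_2 x^2, the coefficients solve the normal equations G · a = b where
  G_{ij} = <φ_i, φ_j> and b_i = <f, φ_i>, with φ_0 = 1, φ_1 = x, φ_2 = x^2.
G =
  [2, 0, 2/3]
  [0, 2/3, 0]
  [2/3, 0, 2/5],
b = (18/5, 2, 22/21).
Solving gives a_0 = 73/35, a_1 = 3, a_2 = -6/7, so
  g(x) = -6*x^2/7 + 3*x + 73/35.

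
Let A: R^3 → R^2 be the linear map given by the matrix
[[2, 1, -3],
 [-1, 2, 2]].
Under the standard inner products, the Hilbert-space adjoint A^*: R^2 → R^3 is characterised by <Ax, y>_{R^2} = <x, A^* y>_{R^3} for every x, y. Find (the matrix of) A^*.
A^* = A^T =
[[2, -1],
 [1, 2],
 [-3, 2]]

For real matrices with standard dot products, the defining identity <Ax, y> = <x, A^* y> gives (Ax)^T y = x^T (A^*) y, i.e. x^T A^T y = x^T (A^*) y. Since this holds for all x, y, we must have A^* = A^T. Therefore
A^* =
[[2, -1],
 [1, 2],
 [-3, 2]].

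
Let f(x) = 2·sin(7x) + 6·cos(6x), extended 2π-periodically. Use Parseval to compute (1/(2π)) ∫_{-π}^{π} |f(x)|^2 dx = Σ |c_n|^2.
Σ |c_n|^2 = 20

Expand |f|^2 and use orthogonality of {sin(nx), cos(mx)} on [-π, π]:
  ∫_{-π}^{π} sin(nx)^2 dx = π, ∫ cos(mx)^2 dx = π, and cross terms integrate to 0.
So ∫_{-π}^{π} f(x)^2 dx = 2^2 · π + 6^2 · π = (4 + 36)π.
Divide by 2π: (4 + 36)/2 = 20.
By Parseval, this equals Σ |c_n|^2.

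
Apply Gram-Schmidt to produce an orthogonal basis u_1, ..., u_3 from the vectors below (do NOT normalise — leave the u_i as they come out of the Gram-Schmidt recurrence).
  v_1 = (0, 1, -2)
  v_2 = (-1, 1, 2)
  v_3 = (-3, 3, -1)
Orthogonal basis:
  u_1 = (0, 1, -2)
  u_2 = (-1, 8/5, 4/5)
  u_3 = (-4/3, -2/3, -1/3)

Apply the Gram-Schmidt recurrence
  u_1 = v_1
  u_i = v_i − Σ_{j<i} ((v_i · u_j) / (u_j · u_j)) · u_j.

Step by step this gives:
  u_1 = (0, 1, -2)
  u_2 = (-1, 8/5, 4/5)
  u_3 = (-4/3, -2/3, -1/3)

Orthogonality check:
  u_2 · u_1 = 0 (should be 0)
  u_3 · u_1 = 0 (should be 0)
  u_3 · u_2 = 0 (should be 0)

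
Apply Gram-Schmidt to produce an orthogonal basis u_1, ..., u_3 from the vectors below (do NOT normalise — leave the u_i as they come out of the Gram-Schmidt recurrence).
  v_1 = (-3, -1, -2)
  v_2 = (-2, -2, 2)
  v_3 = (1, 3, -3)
Orthogonal basis:
  u_1 = (-3, -1, -2)
  u_2 = (-8/7, -12/7, 18/7)
  u_3 = (-9/19, 15/19, 6/19)

Apply the Gram-Schmidt recurrence
  u_1 = v_1
  u_i = v_i − Σ_{j<i} ((v_i · u_j) / (u_j · u_j)) · u_j.

Step by step this gives:
  u_1 = (-3, -1, -2)
  u_2 = (-8/7, -12/7, 18/7)
  u_3 = (-9/19, 15/19, 6/19)

Orthogonality check:
  u_2 · u_1 = 0 (should be 0)
  u_3 · u_1 = 0 (should be 0)
  u_3 · u_2 = 0 (should be 0)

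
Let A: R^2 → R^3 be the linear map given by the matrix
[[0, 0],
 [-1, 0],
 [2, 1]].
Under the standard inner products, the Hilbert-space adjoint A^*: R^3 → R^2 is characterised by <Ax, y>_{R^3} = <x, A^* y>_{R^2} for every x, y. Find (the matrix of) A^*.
A^* = A^T =
[[0, -1, 2],
 [0, 0, 1]]

For real matrices with standard dot products, the defining identity <Ax, y> = <x, A^* y> gives (Ax)^T y = x^T (A^*) y, i.e. x^T A^T y = x^T (A^*) y. Since this holds for all x, y, we must have A^* = A^T. Therefore
A^* =
[[0, -1, 2],
 [0, 0, 1]].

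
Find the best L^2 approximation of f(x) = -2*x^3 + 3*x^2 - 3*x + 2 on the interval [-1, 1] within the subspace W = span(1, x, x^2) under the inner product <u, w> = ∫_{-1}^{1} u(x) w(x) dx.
g(x) = 3*x^2 - 21*x/5 + 2

The best approximation g ∈ W is the orthogonal projection of f onto W. Writing g = a_0 + a_1 x + a_2 x^2, the coefficients solve the normal equations G · a = b where
  G_{ij} = <φ_i, φ_j> and b_i = <f, φ_i>, with φ_0 = 1, φ_1 = x, φ_2 = x^2.
G =
  [2, 0, 2/3]
  [0, 2/3, 0]
  [2/3, 0, 2/5],
b = (6, -14/5, 38/15).
Solving gives a_0 = 2, a_1 = -21/5, a_2 = 3, so
  g(x) = 3*x^2 - 21*x/5 + 2.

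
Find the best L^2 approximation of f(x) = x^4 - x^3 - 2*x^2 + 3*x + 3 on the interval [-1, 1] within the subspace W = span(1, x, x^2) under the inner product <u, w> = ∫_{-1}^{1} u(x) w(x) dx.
g(x) = -8*x^2/7 + 12*x/5 + 102/35

The best approximation g ∈ W is the orthogonal projection of f onto W. Writing g = a_0 + a_1 x + a_2 x^2, the coefficients solve the normal equations G · a = b where
  G_{ij} = <φ_i, φ_j> and b_i = <f, φ_i>, with φ_0 = 1, φ_1 = x, φ_2 = x^2.
G =
  [2, 0, 2/3]
  [0, 2/3, 0]
  [2/3, 0, 2/5],
b = (76/15, 8/5, 52/35).
Solving gives a_0 = 102/35, a_1 = 12/5, a_2 = -8/7, so
  g(x) = -8*x^2/7 + 12*x/5 + 102/35.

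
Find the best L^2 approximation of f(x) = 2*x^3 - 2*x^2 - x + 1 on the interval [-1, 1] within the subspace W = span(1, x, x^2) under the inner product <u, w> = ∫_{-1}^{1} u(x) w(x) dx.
g(x) = -2*x^2 + x/5 + 1

The best approximation g ∈ W is the orthogonal projection of f onto W. Writing g = a_0 + a_1 x + a_2 x^2, the coefficients solve the normal equations G · a = b where
  G_{ij} = <φ_i, φ_j> and b_i = <f, φ_i>, with φ_0 = 1, φ_1 = x, φ_2 = x^2.
G =
  [2, 0, 2/3]
  [0, 2/3, 0]
  [2/3, 0, 2/5],
b = (2/3, 2/15, -2/15).
Solving gives a_0 = 1, a_1 = 1/5, a_2 = -2, so
  g(x) = -2*x^2 + x/5 + 1.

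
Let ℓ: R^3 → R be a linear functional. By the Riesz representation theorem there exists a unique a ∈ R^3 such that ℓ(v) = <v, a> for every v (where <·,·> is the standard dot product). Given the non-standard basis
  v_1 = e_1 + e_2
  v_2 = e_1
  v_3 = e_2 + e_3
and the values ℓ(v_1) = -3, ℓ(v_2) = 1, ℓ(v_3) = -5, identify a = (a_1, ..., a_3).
a = (1, -4, -1)

Write a = (a_1, ..., a_3) in the standard basis. For each basis vector v_i, ℓ(v_i) = <v_i, a> is a linear equation in the a_j's. Collect the n equations into a matrix system V a = ℓ, where row i of V is v_i (expressed in the standard basis). Since V is invertible (lower-triangular with 1s on the diagonal, up to permutation), solve by back-substitution:
  V =
[[1, 1, 0],
 [1, 0, 0],
 [0, 1, 1]]
  V a = (-3, 1, -5)
Solving gives a = (1, -4, -1).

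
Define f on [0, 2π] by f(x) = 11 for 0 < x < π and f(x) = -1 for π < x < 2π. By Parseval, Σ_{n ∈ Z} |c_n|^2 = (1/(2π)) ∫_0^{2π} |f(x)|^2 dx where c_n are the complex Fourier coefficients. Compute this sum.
Σ |c_n|^2 = 61

Parseval equates the L^2 energy of f (normalised by 1/(2π)) with the ℓ^2 sum of its Fourier coefficients: (1/(2π)) ∫_0^{2π} |f|^2 = Σ |c_n|^2.
Compute the left side: (1/(2π)) [∫_0^π 11^2 dx + ∫_π^{2π} (-1)^2 dx] = (1/(2π)) · (121π + 1π) = (121 + 1)/2 = 61.
So Σ_{n ∈ Z} |c_n|^2 = 61.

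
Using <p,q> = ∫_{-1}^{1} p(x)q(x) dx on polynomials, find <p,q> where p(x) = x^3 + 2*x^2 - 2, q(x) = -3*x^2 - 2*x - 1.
<p,q> = 52/15

Expand the product: p(x)·q(x) = -3*x^5 - 8*x^4 - 5*x^3 + 4*x^2 + 4*x + 2.
∫_{-1}^{1} of each monomial x^k gives [2/(k+1) if k even, 0 if k odd]. Integrating term-by-term (or equivalently evaluating the antiderivative F(x) = -x^6/2 - 8*x^5/5 - 5*x^4/4 + 4*x^3/3 + 2*x^2 + 2*x at the endpoints):
  F(1) − F(−1) = 119/60 − (-89/60) = 52/15.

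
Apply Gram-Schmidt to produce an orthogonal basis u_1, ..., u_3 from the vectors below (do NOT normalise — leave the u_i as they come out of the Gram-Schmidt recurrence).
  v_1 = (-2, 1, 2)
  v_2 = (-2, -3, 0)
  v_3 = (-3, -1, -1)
Orthogonal basis:
  u_1 = (-2, 1, 2)
  u_2 = (-16/9, -28/9, -2/9)
  u_3 = (-33/29, 22/29, -44/29)

Apply the Gram-Schmidt recurrence
  u_1 = v_1
  u_i = v_i − Σ_{j<i} ((v_i · u_j) / (u_j · u_j)) · u_j.

Step by step this gives:
  u_1 = (-2, 1, 2)
  u_2 = (-16/9, -28/9, -2/9)
  u_3 = (-33/29, 22/29, -44/29)

Orthogonality check:
  u_2 · u_1 = 0 (should be 0)
  u_3 · u_1 = 0 (should be 0)
  u_3 · u_2 = 0 (should be 0)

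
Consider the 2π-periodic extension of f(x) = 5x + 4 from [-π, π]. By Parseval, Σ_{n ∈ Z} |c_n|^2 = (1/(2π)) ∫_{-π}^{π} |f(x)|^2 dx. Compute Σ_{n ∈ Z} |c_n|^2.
Σ |c_n|^2 = 25π^2/3 + 16

Expand and integrate term by term over [-π, π]:
  ∫ (5x)^2 dx = 25·(2π^3/3); ∫ 2·5·(4)·x dx = 0 (odd integrand); ∫ 4^2 dx = 16·2π.
So (1/(2π)) ∫_{-π}^{π} (5x + 4)^2 dx = 25π^2/3 + 16 = 25π^2/3 + 16.
Parseval ⇒ Σ |c_n|^2 = 25π^2/3 + 16.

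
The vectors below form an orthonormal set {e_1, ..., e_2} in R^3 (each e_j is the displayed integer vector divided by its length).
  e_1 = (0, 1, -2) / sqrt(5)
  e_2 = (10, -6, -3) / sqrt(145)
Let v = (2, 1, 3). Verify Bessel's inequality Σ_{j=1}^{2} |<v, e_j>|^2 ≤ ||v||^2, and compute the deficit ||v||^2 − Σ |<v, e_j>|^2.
Σ |<v, e_j>|^2 = 150/29; ||v||^2 = 14; deficit = 256/29

Write each e_j = u_j / sqrt(<u_j, u_j>) where u_j is the displayed integer vector. Then <v, e_j> = <v, u_j> / sqrt(<u_j, u_j>), so |<v, e_j>|^2 = <v, u_j>^2 / <u_j, u_j>.
Coefficients: <v, e_1> = -5/sqrt(5), <v, e_2> = 5/sqrt(145).
Square and sum: Σ |<v, e_j>|^2 = 150/29.
Compute ||v||^2 = v·v = 14.
Deficit = 14 − 150/29 = 256/29 ≥ 0, confirming Bessel's inequality. (The deficit equals ||v − Σ <v,e_j> e_j||^2, the squared distance from v to span{e_j}.)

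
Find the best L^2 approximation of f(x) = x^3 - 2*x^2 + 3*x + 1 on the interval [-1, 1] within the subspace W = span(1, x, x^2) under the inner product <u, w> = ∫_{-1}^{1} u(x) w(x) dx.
g(x) = -2*x^2 + 18*x/5 + 1

The best approximation g ∈ W is the orthogonal projection of f onto W. Writing g = a_0 + a_1 x + a_2 x^2, the coefficients solve the normal equations G · a = b where
  G_{ij} = <φ_i, φ_j> and b_i = <f, φ_i>, with φ_0 = 1, φ_1 = x, φ_2 = x^2.
G =
  [2, 0, 2/3]
  [0, 2/3, 0]
  [2/3, 0, 2/5],
b = (2/3, 12/5, -2/15).
Solving gives a_0 = 1, a_1 = 18/5, a_2 = -2, so
  g(x) = -2*x^2 + 18*x/5 + 1.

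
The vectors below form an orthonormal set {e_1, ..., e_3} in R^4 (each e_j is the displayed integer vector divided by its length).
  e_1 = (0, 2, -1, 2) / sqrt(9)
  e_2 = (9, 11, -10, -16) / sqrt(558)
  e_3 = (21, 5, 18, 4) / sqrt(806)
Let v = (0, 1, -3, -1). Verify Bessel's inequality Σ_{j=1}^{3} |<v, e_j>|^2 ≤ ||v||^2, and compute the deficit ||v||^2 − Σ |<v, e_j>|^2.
Σ |<v, e_j>|^2 = 134/13; ||v||^2 = 11; deficit = 9/13

Write each e_j = u_j / sqrt(<u_j, u_j>) where u_j is the displayed integer vector. Then <v, e_j> = <v, u_j> / sqrt(<u_j, u_j>), so |<v, e_j>|^2 = <v, u_j>^2 / <u_j, u_j>.
Coefficients: <v, e_1> = 3/sqrt(9), <v, e_2> = 57/sqrt(558), <v, e_3> = -53/sqrt(806).
Square and sum: Σ |<v, e_j>|^2 = 134/13.
Compute ||v||^2 = v·v = 11.
Deficit = 11 − 134/13 = 9/13 ≥ 0, confirming Bessel's inequality. (The deficit equals ||v − Σ <v,e_j> e_j||^2, the squared distance from v to span{e_j}.)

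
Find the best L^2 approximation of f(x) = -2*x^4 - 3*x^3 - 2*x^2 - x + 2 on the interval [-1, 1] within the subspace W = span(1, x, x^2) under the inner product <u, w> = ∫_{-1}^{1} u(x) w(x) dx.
g(x) = -26*x^2/7 - 14*x/5 + 76/35

The best approximation g ∈ W is the orthogonal projection of f onto W. Writing g = a_0 + a_1 x + a_2 x^2, the coefficients solve the normal equations G · a = b where
  G_{ij} = <φ_i, φ_j> and b_i = <f, φ_i>, with φ_0 = 1, φ_1 = x, φ_2 = x^2.
G =
  [2, 0, 2/3]
  [0, 2/3, 0]
  [2/3, 0, 2/5],
b = (28/15, -28/15, -4/105).
Solving gives a_0 = 76/35, a_1 = -14/5, a_2 = -26/7, so
  g(x) = -26*x^2/7 - 14*x/5 + 76/35.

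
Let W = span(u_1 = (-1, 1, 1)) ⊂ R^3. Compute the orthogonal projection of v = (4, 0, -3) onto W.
proj_W(v) = (7/3, -7/3, -7/3)

Set up U = [u_1 | ... | u_1] ∈ R^(3×1). The projector onto W = col(U) is P = U (U^T U)^(-1) U^T.
Compute U^T U =
  [3],
and U^T v = (-7).
Solve U^T U · c = U^T v for the coefficients: c = (-7/3). The projection is proj_W(v) = U c.
Check: (v - proj_W(v)) · u_1 = 0  (should be 0).
Result: proj_W(v) = (7/3, -7/3, -7/3).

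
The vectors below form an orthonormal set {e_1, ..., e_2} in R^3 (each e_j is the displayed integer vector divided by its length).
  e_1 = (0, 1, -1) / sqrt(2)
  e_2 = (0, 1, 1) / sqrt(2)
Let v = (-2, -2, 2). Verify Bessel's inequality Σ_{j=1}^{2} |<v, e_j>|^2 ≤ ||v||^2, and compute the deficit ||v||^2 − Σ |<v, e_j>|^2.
Σ |<v, e_j>|^2 = 8; ||v||^2 = 12; deficit = 4

Write each e_j = u_j / sqrt(<u_j, u_j>) where u_j is the displayed integer vector. Then <v, e_j> = <v, u_j> / sqrt(<u_j, u_j>), so |<v, e_j>|^2 = <v, u_j>^2 / <u_j, u_j>.
Coefficients: <v, e_1> = -4/sqrt(2), <v, e_2> = 0/sqrt(2).
Square and sum: Σ |<v, e_j>|^2 = 8.
Compute ||v||^2 = v·v = 12.
Deficit = 12 − 8 = 4 ≥ 0, confirming Bessel's inequality. (The deficit equals ||v − Σ <v,e_j> e_j||^2, the squared distance from v to span{e_j}.)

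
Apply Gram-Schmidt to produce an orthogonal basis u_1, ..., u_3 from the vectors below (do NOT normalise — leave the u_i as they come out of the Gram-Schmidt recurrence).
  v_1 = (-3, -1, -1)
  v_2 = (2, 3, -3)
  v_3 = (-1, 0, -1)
Orthogonal basis:
  u_1 = (-3, -1, -1)
  u_2 = (4/11, 27/11, -39/11)
  u_3 = (3/103, -11/206, -7/206)

Apply the Gram-Schmidt recurrence
  u_1 = v_1
  u_i = v_i − Σ_{j<i} ((v_i · u_j) / (u_j · u_j)) · u_j.

Step by step this gives:
  u_1 = (-3, -1, -1)
  u_2 = (4/11, 27/11, -39/11)
  u_3 = (3/103, -11/206, -7/206)

Orthogonality check:
  u_2 · u_1 = 0 (should be 0)
  u_3 · u_1 = 0 (should be 0)
  u_3 · u_2 = 0 (should be 0)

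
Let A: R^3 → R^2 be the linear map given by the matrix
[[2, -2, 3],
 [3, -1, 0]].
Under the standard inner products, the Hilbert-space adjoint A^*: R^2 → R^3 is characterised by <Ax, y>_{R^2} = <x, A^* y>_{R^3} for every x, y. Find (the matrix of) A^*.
A^* = A^T =
[[2, 3],
 [-2, -1],
 [3, 0]]

For real matrices with standard dot products, the defining identity <Ax, y> = <x, A^* y> gives (Ax)^T y = x^T (A^*) y, i.e. x^T A^T y = x^T (A^*) y. Since this holds for all x, y, we must have A^* = A^T. Therefore
A^* =
[[2, 3],
 [-2, -1],
 [3, 0]].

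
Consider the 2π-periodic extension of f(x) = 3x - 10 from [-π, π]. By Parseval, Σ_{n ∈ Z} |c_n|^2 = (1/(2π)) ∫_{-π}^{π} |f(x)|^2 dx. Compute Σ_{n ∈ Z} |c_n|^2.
Σ |c_n|^2 = 3π^2 + 100

Expand and integrate term by term over [-π, π]:
  ∫ (3x)^2 dx = 9·(2π^3/3); ∫ 2·3·(-10)·x dx = 0 (odd integrand); ∫ (-10)^2 dx = 100·2π.
So (1/(2π)) ∫_{-π}^{π} (3x - 10)^2 dx = 9π^2/3 + 100 = 3π^2 + 100.
Parseval ⇒ Σ |c_n|^2 = 3π^2 + 100.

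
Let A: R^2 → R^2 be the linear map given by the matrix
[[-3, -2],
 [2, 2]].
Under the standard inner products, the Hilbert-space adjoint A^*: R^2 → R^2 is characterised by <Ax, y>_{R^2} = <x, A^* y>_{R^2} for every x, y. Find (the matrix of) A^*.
A^* = A^T =
[[-3, 2],
 [-2, 2]]

For real matrices with standard dot products, the defining identity <Ax, y> = <x, A^* y> gives (Ax)^T y = x^T (A^*) y, i.e. x^T A^T y = x^T (A^*) y. Since this holds for all x, y, we must have A^* = A^T. Therefore
A^* =
[[-3, 2],
 [-2, 2]].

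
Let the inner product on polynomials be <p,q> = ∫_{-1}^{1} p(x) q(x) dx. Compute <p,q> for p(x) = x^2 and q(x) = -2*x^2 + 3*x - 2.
<p,q> = -32/15

Expand the product: p(x)·q(x) = -2*x^4 + 3*x^3 - 2*x^2.
∫_{-1}^{1} of each monomial x^k gives [2/(k+1) if k even, 0 if k odd]. Integrating term-by-term (or equivalently evaluating the antiderivative F(x) = -2*x^5/5 + 3*x^4/4 - 2*x^3/3 at the endpoints):
  F(1) − F(−1) = -19/60 − (109/60) = -32/15.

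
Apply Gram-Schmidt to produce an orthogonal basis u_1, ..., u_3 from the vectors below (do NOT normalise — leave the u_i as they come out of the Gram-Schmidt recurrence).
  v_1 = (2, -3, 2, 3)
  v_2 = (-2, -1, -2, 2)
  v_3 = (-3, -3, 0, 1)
Orthogonal basis:
  u_1 = (2, -3, 2, 3)
  u_2 = (-27/13, -23/26, -27/13, 49/26)
  u_3 = (-585/337, -530/337, 426/337, -424/337)

Apply the Gram-Schmidt recurrence
  u_1 = v_1
  u_i = v_i − Σ_{j<i} ((v_i · u_j) / (u_j · u_j)) · u_j.

Step by step this gives:
  u_1 = (2, -3, 2, 3)
  u_2 = (-27/13, -23/26, -27/13, 49/26)
  u_3 = (-585/337, -530/337, 426/337, -424/337)

Orthogonality check:
  u_2 · u_1 = 0 (should be 0)
  u_3 · u_1 = 0 (should be 0)
  u_3 · u_2 = 0 (should be 0)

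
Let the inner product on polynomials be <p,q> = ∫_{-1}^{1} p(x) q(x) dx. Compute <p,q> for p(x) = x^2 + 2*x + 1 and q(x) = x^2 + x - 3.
<p,q> = -28/5

Expand the product: p(x)·q(x) = x^4 + 3*x^3 - 5*x - 3.
∫_{-1}^{1} of each monomial x^k gives [2/(k+1) if k even, 0 if k odd]. Integrating term-by-term (or equivalently evaluating the antiderivative F(x) = x^5/5 + 3*x^4/4 - 5*x^2/2 - 3*x at the endpoints):
  F(1) − F(−1) = -91/20 − (21/20) = -28/5.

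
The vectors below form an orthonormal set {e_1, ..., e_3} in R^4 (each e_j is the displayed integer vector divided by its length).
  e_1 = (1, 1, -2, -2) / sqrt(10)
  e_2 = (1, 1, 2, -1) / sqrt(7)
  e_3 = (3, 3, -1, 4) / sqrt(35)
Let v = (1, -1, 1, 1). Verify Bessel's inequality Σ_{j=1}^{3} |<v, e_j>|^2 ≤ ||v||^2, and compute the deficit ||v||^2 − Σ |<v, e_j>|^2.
Σ |<v, e_j>|^2 = 2; ||v||^2 = 4; deficit = 2

Write each e_j = u_j / sqrt(<u_j, u_j>) where u_j is the displayed integer vector. Then <v, e_j> = <v, u_j> / sqrt(<u_j, u_j>), so |<v, e_j>|^2 = <v, u_j>^2 / <u_j, u_j>.
Coefficients: <v, e_1> = -4/sqrt(10), <v, e_2> = 1/sqrt(7), <v, e_3> = 3/sqrt(35).
Square and sum: Σ |<v, e_j>|^2 = 2.
Compute ||v||^2 = v·v = 4.
Deficit = 4 − 2 = 2 ≥ 0, confirming Bessel's inequality. (The deficit equals ||v − Σ <v,e_j> e_j||^2, the squared distance from v to span{e_j}.)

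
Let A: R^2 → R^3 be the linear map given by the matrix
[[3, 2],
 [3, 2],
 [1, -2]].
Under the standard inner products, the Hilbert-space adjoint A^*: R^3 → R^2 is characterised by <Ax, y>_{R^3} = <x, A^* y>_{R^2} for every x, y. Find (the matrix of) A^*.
A^* = A^T =
[[3, 3, 1],
 [2, 2, -2]]

For real matrices with standard dot products, the defining identity <Ax, y> = <x, A^* y> gives (Ax)^T y = x^T (A^*) y, i.e. x^T A^T y = x^T (A^*) y. Since this holds for all x, y, we must have A^* = A^T. Therefore
A^* =
[[3, 3, 1],
 [2, 2, -2]].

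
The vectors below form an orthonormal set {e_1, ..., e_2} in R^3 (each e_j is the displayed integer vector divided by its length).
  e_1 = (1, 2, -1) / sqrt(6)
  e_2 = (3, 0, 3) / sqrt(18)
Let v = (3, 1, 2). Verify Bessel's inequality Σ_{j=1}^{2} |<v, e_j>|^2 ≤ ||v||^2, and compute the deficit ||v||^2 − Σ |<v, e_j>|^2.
Σ |<v, e_j>|^2 = 14; ||v||^2 = 14; deficit = 0

Write each e_j = u_j / sqrt(<u_j, u_j>) where u_j is the displayed integer vector. Then <v, e_j> = <v, u_j> / sqrt(<u_j, u_j>), so |<v, e_j>|^2 = <v, u_j>^2 / <u_j, u_j>.
Coefficients: <v, e_1> = 3/sqrt(6), <v, e_2> = 15/sqrt(18).
Square and sum: Σ |<v, e_j>|^2 = 14.
Compute ||v||^2 = v·v = 14.
Deficit = 14 − 14 = 0 ≥ 0, confirming Bessel's inequality. (The deficit equals ||v − Σ <v,e_j> e_j||^2, the squared distance from v to span{e_j}.)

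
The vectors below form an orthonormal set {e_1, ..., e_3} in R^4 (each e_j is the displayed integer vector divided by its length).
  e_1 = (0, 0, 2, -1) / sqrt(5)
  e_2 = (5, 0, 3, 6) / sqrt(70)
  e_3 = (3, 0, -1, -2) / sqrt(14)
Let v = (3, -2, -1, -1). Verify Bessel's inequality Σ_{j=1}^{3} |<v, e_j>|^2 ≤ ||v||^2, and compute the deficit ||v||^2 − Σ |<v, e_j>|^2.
Σ |<v, e_j>|^2 = 11; ||v||^2 = 15; deficit = 4

Write each e_j = u_j / sqrt(<u_j, u_j>) where u_j is the displayed integer vector. Then <v, e_j> = <v, u_j> / sqrt(<u_j, u_j>), so |<v, e_j>|^2 = <v, u_j>^2 / <u_j, u_j>.
Coefficients: <v, e_1> = -1/sqrt(5), <v, e_2> = 6/sqrt(70), <v, e_3> = 12/sqrt(14).
Square and sum: Σ |<v, e_j>|^2 = 11.
Compute ||v||^2 = v·v = 15.
Deficit = 15 − 11 = 4 ≥ 0, confirming Bessel's inequality. (The deficit equals ||v − Σ <v,e_j> e_j||^2, the squared distance from v to span{e_j}.)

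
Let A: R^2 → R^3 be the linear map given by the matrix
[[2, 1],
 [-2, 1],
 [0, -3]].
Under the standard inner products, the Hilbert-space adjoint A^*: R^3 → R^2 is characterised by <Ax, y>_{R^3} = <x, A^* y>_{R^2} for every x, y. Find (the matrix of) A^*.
A^* = A^T =
[[2, -2, 0],
 [1, 1, -3]]

For real matrices with standard dot products, the defining identity <Ax, y> = <x, A^* y> gives (Ax)^T y = x^T (A^*) y, i.e. x^T A^T y = x^T (A^*) y. Since this holds for all x, y, we must have A^* = A^T. Therefore
A^* =
[[2, -2, 0],
 [1, 1, -3]].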